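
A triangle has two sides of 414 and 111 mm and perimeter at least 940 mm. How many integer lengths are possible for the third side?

Triangle inequality: 303 < x < 525. Perimeter ≥ 940 gives x ≥ 940 − 414 − 111 = 415.
So 415 ≤ x < 525; integers 415 through 524: 110 values.

110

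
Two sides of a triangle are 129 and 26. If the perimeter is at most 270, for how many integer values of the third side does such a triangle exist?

12

Triangle inequality: 103 < x < 155. Perimeter ≤ 270 gives x ≤ 270 − 129 − 26 = 115.
So 103 < x ≤ 115; integers 104 through 115: 12 values.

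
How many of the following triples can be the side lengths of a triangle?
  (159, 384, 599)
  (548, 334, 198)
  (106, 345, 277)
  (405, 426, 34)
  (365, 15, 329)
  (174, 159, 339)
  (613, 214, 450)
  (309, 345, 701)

(159,384,599): 159+384 ≤ 599 → not valid
(198,334,548): 198+334 ≤ 548 → not valid
(106,277,345): 106+277 > 345 → valid
(34,405,426): 34+405 > 426 → valid
(15,329,365): 15+329 ≤ 365 → not valid
(159,174,339): 159+174 ≤ 339 → not valid
(214,450,613): 214+450 > 613 → valid
(309,345,701): 309+345 ≤ 701 → not valid
3 of the 8 triples form a triangle.

3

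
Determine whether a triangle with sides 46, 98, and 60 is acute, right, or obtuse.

obtuse

Compare the square of the longest side to the sum of squares of the other two: 46² + 60² = 5716 < 9604 = 98².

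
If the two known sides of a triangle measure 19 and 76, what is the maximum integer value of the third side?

94

The third side must be strictly less than 19 + 76 = 95.
The largest integer below 95 is 94.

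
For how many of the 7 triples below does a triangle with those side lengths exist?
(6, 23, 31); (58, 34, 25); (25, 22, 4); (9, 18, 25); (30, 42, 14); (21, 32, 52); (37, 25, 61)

(6,23,31): 6+23 ≤ 31 → not valid
(25,34,58): 25+34 > 58 → valid
(4,22,25): 4+22 > 25 → valid
(9,18,25): 9+18 > 25 → valid
(14,30,42): 14+30 > 42 → valid
(21,32,52): 21+32 > 52 → valid
(25,37,61): 25+37 > 61 → valid
6 of the 7 triples form a triangle.

6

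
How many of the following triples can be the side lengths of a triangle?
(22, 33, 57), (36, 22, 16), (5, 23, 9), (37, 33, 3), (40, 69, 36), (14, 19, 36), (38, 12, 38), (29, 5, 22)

(22,33,57): 22+33 ≤ 57 → not valid
(16,22,36): 16+22 > 36 → valid
(5,9,23): 5+9 ≤ 23 → not valid
(3,33,37): 3+33 ≤ 37 → not valid
(36,40,69): 36+40 > 69 → valid
(14,19,36): 14+19 ≤ 36 → not valid
(12,38,38): 12+38 > 38 → valid
(5,22,29): 5+22 ≤ 29 → not valid
3 of the 8 triples form a triangle.

3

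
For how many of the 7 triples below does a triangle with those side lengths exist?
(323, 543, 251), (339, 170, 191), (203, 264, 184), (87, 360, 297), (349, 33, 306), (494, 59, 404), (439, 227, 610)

(251,323,543): 251+323 > 543 → valid
(170,191,339): 170+191 > 339 → valid
(184,203,264): 184+203 > 264 → valid
(87,297,360): 87+297 > 360 → valid
(33,306,349): 33+306 ≤ 349 → not valid
(59,404,494): 59+404 ≤ 494 → not valid
(227,439,610): 227+439 > 610 → valid
5 of the 7 triples form a triangle.

5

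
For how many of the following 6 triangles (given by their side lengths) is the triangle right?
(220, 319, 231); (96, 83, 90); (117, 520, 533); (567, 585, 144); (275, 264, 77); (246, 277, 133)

4

(220,319,231): 220²+231² = 101761 = 319² → right
(96,83,90): 83²+90² = 14989 > 9216 = 96² → acute
(117,520,533): 117²+520² = 284089 = 533² → right
(567,585,144): 144²+567² = 342225 = 585² → right
(275,264,77): 77²+264² = 75625 = 275² → right
(246,277,133): 133²+246² = 78205 > 76729 = 277² → acute
4 of the 6 are right.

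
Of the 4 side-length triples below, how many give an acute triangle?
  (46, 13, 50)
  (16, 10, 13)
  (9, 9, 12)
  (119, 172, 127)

3

(46,13,50): 13²+46² = 2285 < 2500 = 50² → obtuse
(16,10,13): 10²+13² = 269 > 256 = 16² → acute
(9,9,12): 9²+9² = 162 > 144 = 12² → acute
(119,172,127): 119²+127² = 30290 > 29584 = 172² → acute
3 of the 4 are acute.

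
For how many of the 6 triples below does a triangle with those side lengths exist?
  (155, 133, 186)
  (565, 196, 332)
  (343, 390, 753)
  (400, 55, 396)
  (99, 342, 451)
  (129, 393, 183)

(133,155,186): 133+155 > 186 → valid
(196,332,565): 196+332 ≤ 565 → not valid
(343,390,753): 343+390 ≤ 753 → not valid
(55,396,400): 55+396 > 400 → valid
(99,342,451): 99+342 ≤ 451 → not valid
(129,183,393): 129+183 ≤ 393 → not valid
2 of the 6 triples form a triangle.

2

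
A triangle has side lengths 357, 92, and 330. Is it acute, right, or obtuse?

Compare the square of the longest side to the sum of squares of the other two: 92² + 330² = 117364 < 127449 = 357².

obtuse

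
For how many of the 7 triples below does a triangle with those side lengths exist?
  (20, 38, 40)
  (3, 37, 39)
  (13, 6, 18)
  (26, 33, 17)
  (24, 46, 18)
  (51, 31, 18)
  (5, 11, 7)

5

(20,38,40): 20+38 > 40 → valid
(3,37,39): 3+37 > 39 → valid
(6,13,18): 6+13 > 18 → valid
(17,26,33): 17+26 > 33 → valid
(18,24,46): 18+24 ≤ 46 → not valid
(18,31,51): 18+31 ≤ 51 → not valid
(5,7,11): 5+7 > 11 → valid
5 of the 7 triples form a triangle.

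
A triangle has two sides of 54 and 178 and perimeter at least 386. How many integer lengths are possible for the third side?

Triangle inequality: 124 < x < 232. Perimeter ≥ 386 gives x ≥ 386 − 54 − 178 = 154.
So 154 ≤ x < 232; integers 154 through 231: 78 values.

78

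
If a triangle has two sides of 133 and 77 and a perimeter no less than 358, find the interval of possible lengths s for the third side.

148 ≤ s < 210

Triangle inequality alone gives 56 < s < 210.
The perimeter condition gives s ≥ 358 − 133 − 77 = 148.
Intersecting the two: 148 ≤ s < 210.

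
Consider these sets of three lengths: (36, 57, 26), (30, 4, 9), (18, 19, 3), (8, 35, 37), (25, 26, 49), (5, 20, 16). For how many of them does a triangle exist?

(26,36,57): 26+36 > 57 → valid
(4,9,30): 4+9 ≤ 30 → not valid
(3,18,19): 3+18 > 19 → valid
(8,35,37): 8+35 > 37 → valid
(25,26,49): 25+26 > 49 → valid
(5,16,20): 5+16 > 20 → valid
5 of the 6 triples form a triangle.

5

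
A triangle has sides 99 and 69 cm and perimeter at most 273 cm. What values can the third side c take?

Triangle inequality alone gives 30 < c < 168.
The perimeter condition gives c ≤ 273 − 99 − 69 = 105.
Intersecting the two: 30 < c ≤ 105.

30 < c ≤ 105 cm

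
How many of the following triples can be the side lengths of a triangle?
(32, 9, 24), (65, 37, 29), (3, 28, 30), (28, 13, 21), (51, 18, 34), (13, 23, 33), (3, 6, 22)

6

(9,24,32): 9+24 > 32 → valid
(29,37,65): 29+37 > 65 → valid
(3,28,30): 3+28 > 30 → valid
(13,21,28): 13+21 > 28 → valid
(18,34,51): 18+34 > 51 → valid
(13,23,33): 13+23 > 33 → valid
(3,6,22): 3+6 ≤ 22 → not valid
6 of the 7 triples form a triangle.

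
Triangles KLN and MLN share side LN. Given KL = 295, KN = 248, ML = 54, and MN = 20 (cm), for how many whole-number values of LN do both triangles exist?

26

From triangle KLN: 47 < LN < 543.
From triangle MLN: 34 < LN < 74.
Intersection: 47 < LN < 74, so integers 48 through 73: 26 values.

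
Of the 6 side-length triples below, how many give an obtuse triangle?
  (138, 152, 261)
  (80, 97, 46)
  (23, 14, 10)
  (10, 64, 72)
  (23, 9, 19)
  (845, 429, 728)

5

(138,152,261): 138²+152² = 42148 < 68121 = 261² → obtuse
(80,97,46): 46²+80² = 8516 < 9409 = 97² → obtuse
(23,14,10): 10²+14² = 296 < 529 = 23² → obtuse
(10,64,72): 10²+64² = 4196 < 5184 = 72² → obtuse
(23,9,19): 9²+19² = 442 < 529 = 23² → obtuse
(845,429,728): 429²+728² = 714025 = 845² → right
5 of the 6 are obtuse.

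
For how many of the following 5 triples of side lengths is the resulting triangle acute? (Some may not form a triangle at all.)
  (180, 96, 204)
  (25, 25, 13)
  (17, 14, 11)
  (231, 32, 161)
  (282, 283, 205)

3

(180,96,204): 96²+180² = 41616 = 204² → right
(25,25,13): 13²+25² = 794 > 625 = 25² → acute
(17,14,11): 11²+14² = 317 > 289 = 17² → acute
(231,32,161): 32+161 ≤ 231, not a triangle
(282,283,205): 205²+282² = 121549 > 80089 = 283² → acute
3 of the 5 are acute.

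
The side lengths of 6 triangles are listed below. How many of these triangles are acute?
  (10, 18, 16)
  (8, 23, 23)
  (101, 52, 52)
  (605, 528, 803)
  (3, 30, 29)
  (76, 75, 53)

(10,18,16): 10²+16² = 356 > 324 = 18² → acute
(8,23,23): 8²+23² = 593 > 529 = 23² → acute
(101,52,52): 52²+52² = 5408 < 10201 = 101² → obtuse
(605,528,803): 528²+605² = 644809 = 803² → right
(3,30,29): 3²+29² = 850 < 900 = 30² → obtuse
(76,75,53): 53²+75² = 8434 > 5776 = 76² → acute
3 of the 6 are acute.

3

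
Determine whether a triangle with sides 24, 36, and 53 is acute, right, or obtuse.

obtuse

Compare the square of the longest side to the sum of squares of the other two: 24² + 36² = 1872 < 2809 = 53².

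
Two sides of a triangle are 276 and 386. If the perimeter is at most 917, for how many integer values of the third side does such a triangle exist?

Triangle inequality: 110 < x < 662. Perimeter ≤ 917 gives x ≤ 917 − 276 − 386 = 255.
So 110 < x ≤ 255; integers 111 through 255: 145 values.

145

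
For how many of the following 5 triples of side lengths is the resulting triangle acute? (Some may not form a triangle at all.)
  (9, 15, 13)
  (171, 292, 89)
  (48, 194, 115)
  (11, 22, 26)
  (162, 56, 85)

1

(9,15,13): 9²+13² = 250 > 225 = 15² → acute
(171,292,89): 89+171 ≤ 292, not a triangle
(48,194,115): 48+115 ≤ 194, not a triangle
(11,22,26): 11²+22² = 605 < 676 = 26² → obtuse
(162,56,85): 56+85 ≤ 162, not a triangle
1 of the 5 is acute.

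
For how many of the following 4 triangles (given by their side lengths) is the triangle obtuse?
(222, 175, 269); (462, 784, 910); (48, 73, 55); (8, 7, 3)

(222,175,269): 175²+222² = 79909 > 72361 = 269² → acute
(462,784,910): 462²+784² = 828100 = 910² → right
(48,73,55): 48²+55² = 5329 = 73² → right
(8,7,3): 3²+7² = 58 < 64 = 8² → obtuse
1 of the 4 is obtuse.

1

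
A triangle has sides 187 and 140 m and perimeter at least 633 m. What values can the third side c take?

Triangle inequality alone gives 47 < c < 327.
The perimeter condition gives c ≥ 633 − 187 − 140 = 306.
Intersecting the two: 306 ≤ c < 327.

306 ≤ c < 327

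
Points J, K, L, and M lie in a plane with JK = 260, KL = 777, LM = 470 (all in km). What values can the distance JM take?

The maximum is all hops collinear in one direction: 260 + 777 + 470 = 1507.
The longest hop is 777; the others sum to 730. Folding the others back against it leaves at least 777 − 730 = 47.

47 ≤ JM ≤ 1507 km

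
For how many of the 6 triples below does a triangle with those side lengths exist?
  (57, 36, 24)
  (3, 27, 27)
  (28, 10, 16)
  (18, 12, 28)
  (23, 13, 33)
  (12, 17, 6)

(24,36,57): 24+36 > 57 → valid
(3,27,27): 3+27 > 27 → valid
(10,16,28): 10+16 ≤ 28 → not valid
(12,18,28): 12+18 > 28 → valid
(13,23,33): 13+23 > 33 → valid
(6,12,17): 6+12 > 17 → valid
5 of the 6 triples form a triangle.

5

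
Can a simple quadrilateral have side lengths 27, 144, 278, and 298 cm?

A quadrilateral exists iff every side is shorter than the sum of the others — equivalently, the longest side is less than the sum of the rest.
Longest side 298 < 449 (sum of the remaining 3), so yes.

Yes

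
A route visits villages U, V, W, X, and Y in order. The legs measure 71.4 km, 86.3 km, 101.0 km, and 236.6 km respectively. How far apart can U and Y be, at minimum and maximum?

0 ≤ UY ≤ 495.3 km

The maximum is all hops collinear in one direction: 71.4 + 86.3 + 101.0 + 236.6 = 495.3.
The longest hop is 236.6; the others sum to 258.7. Since 236.6 ≤ 258.7, the path can fold back on itself completely, so the minimum distance is 0.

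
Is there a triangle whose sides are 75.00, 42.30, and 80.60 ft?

The longest side is 80.60, and the other two sum to 117.30.
Since 117.30 > 80.60, the triangle inequality holds.

Yes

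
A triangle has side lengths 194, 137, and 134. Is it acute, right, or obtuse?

obtuse

Compare the square of the longest side to the sum of squares of the other two: 134² + 137² = 36725 < 37636 = 194².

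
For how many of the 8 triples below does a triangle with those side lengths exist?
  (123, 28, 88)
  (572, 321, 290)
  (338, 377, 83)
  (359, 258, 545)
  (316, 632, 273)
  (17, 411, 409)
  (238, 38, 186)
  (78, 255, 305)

(28,88,123): 28+88 ≤ 123 → not valid
(290,321,572): 290+321 > 572 → valid
(83,338,377): 83+338 > 377 → valid
(258,359,545): 258+359 > 545 → valid
(273,316,632): 273+316 ≤ 632 → not valid
(17,409,411): 17+409 > 411 → valid
(38,186,238): 38+186 ≤ 238 → not valid
(78,255,305): 78+255 > 305 → valid
5 of the 8 triples form a triangle.

5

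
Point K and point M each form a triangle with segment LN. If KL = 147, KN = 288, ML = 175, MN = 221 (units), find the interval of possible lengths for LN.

From triangle KLN: |147 − 288| < LN < 147 + 288, i.e. 141 < LN < 435.
From triangle MLN: 46 < LN < 396.
Both must hold, so LN lies in the intersection.

141 < LN < 396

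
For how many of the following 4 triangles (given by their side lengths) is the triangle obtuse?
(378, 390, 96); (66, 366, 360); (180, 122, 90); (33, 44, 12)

2

(378,390,96): 96²+378² = 152100 = 390² → right
(66,366,360): 66²+360² = 133956 = 366² → right
(180,122,90): 90²+122² = 22984 < 32400 = 180² → obtuse
(33,44,12): 12²+33² = 1233 < 1936 = 44² → obtuse
2 of the 4 are obtuse.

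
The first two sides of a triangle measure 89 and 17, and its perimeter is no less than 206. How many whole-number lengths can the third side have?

Triangle inequality: 72 < x < 106. Perimeter ≥ 206 gives x ≥ 206 − 89 − 17 = 100.
So 100 ≤ x < 106; integers 100 through 105: 6 values.

6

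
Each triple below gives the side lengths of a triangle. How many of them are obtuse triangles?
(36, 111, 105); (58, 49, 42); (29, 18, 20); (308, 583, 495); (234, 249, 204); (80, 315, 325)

(36,111,105): 36²+105² = 12321 = 111² → right
(58,49,42): 42²+49² = 4165 > 3364 = 58² → acute
(29,18,20): 18²+20² = 724 < 841 = 29² → obtuse
(308,583,495): 308²+495² = 339889 = 583² → right
(234,249,204): 204²+234² = 96372 > 62001 = 249² → acute
(80,315,325): 80²+315² = 105625 = 325² → right
1 of the 6 is obtuse.

1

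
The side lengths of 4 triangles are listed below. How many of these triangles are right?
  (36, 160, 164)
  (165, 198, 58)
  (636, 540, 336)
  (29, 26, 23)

2

(36,160,164): 36²+160² = 26896 = 164² → right
(165,198,58): 58²+165² = 30589 < 39204 = 198² → obtuse
(636,540,336): 336²+540² = 404496 = 636² → right
(29,26,23): 23²+26² = 1205 > 841 = 29² → acute
2 of the 4 are right.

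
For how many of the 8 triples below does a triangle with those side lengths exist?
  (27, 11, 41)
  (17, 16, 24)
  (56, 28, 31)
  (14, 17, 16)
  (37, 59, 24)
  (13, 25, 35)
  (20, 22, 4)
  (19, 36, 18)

7

(11,27,41): 11+27 ≤ 41 → not valid
(16,17,24): 16+17 > 24 → valid
(28,31,56): 28+31 > 56 → valid
(14,16,17): 14+16 > 17 → valid
(24,37,59): 24+37 > 59 → valid
(13,25,35): 13+25 > 35 → valid
(4,20,22): 4+20 > 22 → valid
(18,19,36): 18+19 > 36 → valid
7 of the 8 triples form a triangle.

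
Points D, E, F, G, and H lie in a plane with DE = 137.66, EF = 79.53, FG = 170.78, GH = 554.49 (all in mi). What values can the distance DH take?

166.52 ≤ DH ≤ 942.46 mi

The maximum is all hops collinear in one direction: 137.66 + 79.53 + 170.78 + 554.49 = 942.46.
The longest hop is 554.49; the others sum to 387.97. Folding the others back against it leaves at least 554.49 − 387.97 = 166.52.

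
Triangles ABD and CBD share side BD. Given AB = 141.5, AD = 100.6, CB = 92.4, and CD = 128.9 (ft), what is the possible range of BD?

From triangle ABD: |141.5 − 100.6| < BD < 141.5 + 100.6, i.e. 40.9 < BD < 242.1.
From triangle CBD: 36.5 < BD < 221.3.
Both must hold, so BD lies in the intersection.

40.9 < BD < 221.3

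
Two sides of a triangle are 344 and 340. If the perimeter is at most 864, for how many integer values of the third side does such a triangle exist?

Triangle inequality: 4 < x < 684. Perimeter ≤ 864 gives x ≤ 864 − 344 − 340 = 180.
So 4 < x ≤ 180; integers 5 through 180: 176 values.

176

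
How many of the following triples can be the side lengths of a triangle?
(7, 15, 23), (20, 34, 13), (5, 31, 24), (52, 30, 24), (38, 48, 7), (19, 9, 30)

(7,15,23): 7+15 ≤ 23 → not valid
(13,20,34): 13+20 ≤ 34 → not valid
(5,24,31): 5+24 ≤ 31 → not valid
(24,30,52): 24+30 > 52 → valid
(7,38,48): 7+38 ≤ 48 → not valid
(9,19,30): 9+19 ≤ 30 → not valid
1 of the 6 triples forms a triangle.

1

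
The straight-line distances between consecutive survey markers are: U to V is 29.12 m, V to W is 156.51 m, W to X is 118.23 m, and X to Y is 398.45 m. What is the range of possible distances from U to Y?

94.59 ≤ UY ≤ 702.31 m

The maximum is all hops collinear in one direction: 29.12 + 156.51 + 118.23 + 398.45 = 702.31.
The longest hop is 398.45; the others sum to 303.86. Folding the others back against it leaves at least 398.45 − 303.86 = 94.59.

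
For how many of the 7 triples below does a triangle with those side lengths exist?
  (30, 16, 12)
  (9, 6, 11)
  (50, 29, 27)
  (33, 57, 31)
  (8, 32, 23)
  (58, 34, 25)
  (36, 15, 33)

5

(12,16,30): 12+16 ≤ 30 → not valid
(6,9,11): 6+9 > 11 → valid
(27,29,50): 27+29 > 50 → valid
(31,33,57): 31+33 > 57 → valid
(8,23,32): 8+23 ≤ 32 → not valid
(25,34,58): 25+34 > 58 → valid
(15,33,36): 15+33 > 36 → valid
5 of the 7 triples form a triangle.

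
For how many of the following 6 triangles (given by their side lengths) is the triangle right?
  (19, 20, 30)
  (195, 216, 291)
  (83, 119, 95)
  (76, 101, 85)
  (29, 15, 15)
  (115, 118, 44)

1

(19,20,30): 19²+20² = 761 < 900 = 30² → obtuse
(195,216,291): 195²+216² = 84681 = 291² → right
(83,119,95): 83²+95² = 15914 > 14161 = 119² → acute
(76,101,85): 76²+85² = 13001 > 10201 = 101² → acute
(29,15,15): 15²+15² = 450 < 841 = 29² → obtuse
(115,118,44): 44²+115² = 15161 > 13924 = 118² → acute
1 of the 6 is right.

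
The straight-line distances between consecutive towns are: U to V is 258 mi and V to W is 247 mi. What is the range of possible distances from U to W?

11 ≤ UW ≤ 505 mi

By the triangle inequality, |258 − 247| ≤ UW ≤ 258 + 247.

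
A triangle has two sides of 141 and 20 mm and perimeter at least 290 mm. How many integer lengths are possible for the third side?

Triangle inequality: 121 < x < 161. Perimeter ≥ 290 gives x ≥ 290 − 141 − 20 = 129.
So 129 ≤ x < 161; integers 129 through 160: 32 values.

32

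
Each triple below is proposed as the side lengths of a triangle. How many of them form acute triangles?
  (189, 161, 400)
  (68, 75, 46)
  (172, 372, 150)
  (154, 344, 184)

(189,161,400): 161+189 ≤ 400, not a triangle
(68,75,46): 46²+68² = 6740 > 5625 = 75² → acute
(172,372,150): 150+172 ≤ 372, not a triangle
(154,344,184): 154+184 ≤ 344, not a triangle
1 of the 4 is acute.

1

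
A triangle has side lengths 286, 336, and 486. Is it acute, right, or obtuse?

Compare the square of the longest side to the sum of squares of the other two: 286² + 336² = 194692 < 236196 = 486².

obtuse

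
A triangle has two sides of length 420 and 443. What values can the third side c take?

By the triangle inequality, c must be less than 420 + 443 = 863 and greater than |420 − 443| = 23.

23 < c < 863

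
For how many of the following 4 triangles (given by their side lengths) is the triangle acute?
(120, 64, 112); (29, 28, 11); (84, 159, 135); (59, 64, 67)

(120,64,112): 64²+112² = 16640 > 14400 = 120² → acute
(29,28,11): 11²+28² = 905 > 841 = 29² → acute
(84,159,135): 84²+135² = 25281 = 159² → right
(59,64,67): 59²+64² = 7577 > 4489 = 67² → acute
3 of the 4 are acute.

3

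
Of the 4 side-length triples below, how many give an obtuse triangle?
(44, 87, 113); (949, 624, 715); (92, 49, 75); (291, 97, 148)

2

(44,87,113): 44²+87² = 9505 < 12769 = 113² → obtuse
(949,624,715): 624²+715² = 900601 = 949² → right
(92,49,75): 49²+75² = 8026 < 8464 = 92² → obtuse
(291,97,148): 97+148 ≤ 291, not a triangle
2 of the 4 are obtuse.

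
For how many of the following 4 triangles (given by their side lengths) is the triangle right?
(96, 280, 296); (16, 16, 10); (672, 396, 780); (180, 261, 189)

3

(96,280,296): 96²+280² = 87616 = 296² → right
(16,16,10): 10²+16² = 356 > 256 = 16² → acute
(672,396,780): 396²+672² = 608400 = 780² → right
(180,261,189): 180²+189² = 68121 = 261² → right
3 of the 4 are right.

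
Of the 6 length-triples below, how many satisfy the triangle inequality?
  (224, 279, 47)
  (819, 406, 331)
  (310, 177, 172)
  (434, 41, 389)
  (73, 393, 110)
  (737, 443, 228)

1

(47,224,279): 47+224 ≤ 279 → not valid
(331,406,819): 331+406 ≤ 819 → not valid
(172,177,310): 172+177 > 310 → valid
(41,389,434): 41+389 ≤ 434 → not valid
(73,110,393): 73+110 ≤ 393 → not valid
(228,443,737): 228+443 ≤ 737 → not valid
1 of the 6 triples forms a triangle.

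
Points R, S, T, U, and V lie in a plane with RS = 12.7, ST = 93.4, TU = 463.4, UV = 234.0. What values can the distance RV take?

123.3 ≤ RV ≤ 803.5

The maximum is all hops collinear in one direction: 12.7 + 93.4 + 463.4 + 234.0 = 803.5.
The longest hop is 463.4; the others sum to 340.1. Folding the others back against it leaves at least 463.4 − 340.1 = 123.3.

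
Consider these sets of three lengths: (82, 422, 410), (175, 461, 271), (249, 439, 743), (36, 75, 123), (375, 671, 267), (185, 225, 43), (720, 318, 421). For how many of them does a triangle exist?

(82,410,422): 82+410 > 422 → valid
(175,271,461): 175+271 ≤ 461 → not valid
(249,439,743): 249+439 ≤ 743 → not valid
(36,75,123): 36+75 ≤ 123 → not valid
(267,375,671): 267+375 ≤ 671 → not valid
(43,185,225): 43+185 > 225 → valid
(318,421,720): 318+421 > 720 → valid
3 of the 7 triples form a triangle.

3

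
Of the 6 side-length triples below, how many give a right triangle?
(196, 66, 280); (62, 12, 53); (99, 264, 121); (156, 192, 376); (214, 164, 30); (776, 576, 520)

1

(196,66,280): 66+196 ≤ 280, not a triangle
(62,12,53): 12²+53² = 2953 < 3844 = 62² → obtuse
(99,264,121): 99+121 ≤ 264, not a triangle
(156,192,376): 156+192 ≤ 376, not a triangle
(214,164,30): 30+164 ≤ 214, not a triangle
(776,576,520): 520²+576² = 602176 = 776² → right
1 of the 6 is right.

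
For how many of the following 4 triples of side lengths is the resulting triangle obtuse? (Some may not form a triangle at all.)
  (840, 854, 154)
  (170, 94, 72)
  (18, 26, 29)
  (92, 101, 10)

1

(840,854,154): 154²+840² = 729316 = 854² → right
(170,94,72): 72+94 ≤ 170, not a triangle
(18,26,29): 18²+26² = 1000 > 841 = 29² → acute
(92,101,10): 10²+92² = 8564 < 10201 = 101² → obtuse
1 of the 4 is obtuse.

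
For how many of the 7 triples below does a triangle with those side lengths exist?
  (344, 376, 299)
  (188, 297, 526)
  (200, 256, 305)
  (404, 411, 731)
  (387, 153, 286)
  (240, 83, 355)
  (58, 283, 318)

5

(299,344,376): 299+344 > 376 → valid
(188,297,526): 188+297 ≤ 526 → not valid
(200,256,305): 200+256 > 305 → valid
(404,411,731): 404+411 > 731 → valid
(153,286,387): 153+286 > 387 → valid
(83,240,355): 83+240 ≤ 355 → not valid
(58,283,318): 58+283 > 318 → valid
5 of the 7 triples form a triangle.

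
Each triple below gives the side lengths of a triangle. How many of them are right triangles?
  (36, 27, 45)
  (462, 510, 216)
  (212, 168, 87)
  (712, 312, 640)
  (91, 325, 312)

4

(36,27,45): 27²+36² = 2025 = 45² → right
(462,510,216): 216²+462² = 260100 = 510² → right
(212,168,87): 87²+168² = 35793 < 44944 = 212² → obtuse
(712,312,640): 312²+640² = 506944 = 712² → right
(91,325,312): 91²+312² = 105625 = 325² → right
4 of the 5 are right.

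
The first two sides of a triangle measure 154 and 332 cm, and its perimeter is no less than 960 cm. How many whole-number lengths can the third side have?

Triangle inequality: 178 < x < 486. Perimeter ≥ 960 gives x ≥ 960 − 154 − 332 = 474.
So 474 ≤ x < 486; integers 474 through 485: 12 values.

12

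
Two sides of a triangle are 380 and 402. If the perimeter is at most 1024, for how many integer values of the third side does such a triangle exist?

Triangle inequality: 22 < x < 782. Perimeter ≤ 1024 gives x ≤ 1024 − 380 − 402 = 242.
So 22 < x ≤ 242; integers 23 through 242: 220 values.

220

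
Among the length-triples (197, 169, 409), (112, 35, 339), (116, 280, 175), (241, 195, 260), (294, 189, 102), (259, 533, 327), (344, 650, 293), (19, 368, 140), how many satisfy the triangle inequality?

3

(169,197,409): 169+197 ≤ 409 → not valid
(35,112,339): 35+112 ≤ 339 → not valid
(116,175,280): 116+175 > 280 → valid
(195,241,260): 195+241 > 260 → valid
(102,189,294): 102+189 ≤ 294 → not valid
(259,327,533): 259+327 > 533 → valid
(293,344,650): 293+344 ≤ 650 → not valid
(19,140,368): 19+140 ≤ 368 → not valid
3 of the 8 triples form a triangle.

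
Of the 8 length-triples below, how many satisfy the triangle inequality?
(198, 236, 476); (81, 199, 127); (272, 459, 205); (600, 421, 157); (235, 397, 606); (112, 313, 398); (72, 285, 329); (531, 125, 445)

(198,236,476): 198+236 ≤ 476 → not valid
(81,127,199): 81+127 > 199 → valid
(205,272,459): 205+272 > 459 → valid
(157,421,600): 157+421 ≤ 600 → not valid
(235,397,606): 235+397 > 606 → valid
(112,313,398): 112+313 > 398 → valid
(72,285,329): 72+285 > 329 → valid
(125,445,531): 125+445 > 531 → valid
6 of the 8 triples form a triangle.

6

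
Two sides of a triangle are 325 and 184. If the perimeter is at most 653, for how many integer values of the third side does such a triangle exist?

3

Triangle inequality: 141 < x < 509. Perimeter ≤ 653 gives x ≤ 653 − 325 − 184 = 144.
So 141 < x ≤ 144; integers 142 through 144: 3 values.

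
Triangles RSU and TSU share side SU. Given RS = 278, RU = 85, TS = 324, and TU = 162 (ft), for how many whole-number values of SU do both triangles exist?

169

From triangle RSU: 193 < SU < 363.
From triangle TSU: 162 < SU < 486.
Intersection: 193 < SU < 363, so integers 194 through 362: 169 values.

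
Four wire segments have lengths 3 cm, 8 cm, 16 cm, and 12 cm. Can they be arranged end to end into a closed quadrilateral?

Yes

A quadrilateral exists iff every side is shorter than the sum of the others — equivalently, the longest side is less than the sum of the rest.
Longest side 16 < 23 (sum of the remaining 3), so yes.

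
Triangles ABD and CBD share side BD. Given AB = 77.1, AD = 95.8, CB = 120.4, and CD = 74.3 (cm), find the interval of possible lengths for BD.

46.1 < BD < 172.9

From triangle ABD: |77.1 − 95.8| < BD < 77.1 + 95.8, i.e. 18.7 < BD < 172.9.
From triangle CBD: 46.1 < BD < 194.7.
Both must hold, so BD lies in the intersection.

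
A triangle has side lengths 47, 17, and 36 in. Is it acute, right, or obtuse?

Compare the square of the longest side to the sum of squares of the other two: 17² + 36² = 1585 < 2209 = 47².

obtuse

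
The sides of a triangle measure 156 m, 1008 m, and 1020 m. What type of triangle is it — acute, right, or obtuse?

Compare the square of the longest side to the sum of squares of the other two: 156² + 1008² = 1040400 = 1020².

right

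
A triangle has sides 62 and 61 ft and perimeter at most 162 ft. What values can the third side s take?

1 < s ≤ 39

Triangle inequality alone gives 1 < s < 123.
The perimeter condition gives s ≤ 162 − 62 − 61 = 39.
Intersecting the two: 1 < s ≤ 39.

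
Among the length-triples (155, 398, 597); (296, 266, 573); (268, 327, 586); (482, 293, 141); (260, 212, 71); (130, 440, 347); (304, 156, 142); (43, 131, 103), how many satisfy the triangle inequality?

4

(155,398,597): 155+398 ≤ 597 → not valid
(266,296,573): 266+296 ≤ 573 → not valid
(268,327,586): 268+327 > 586 → valid
(141,293,482): 141+293 ≤ 482 → not valid
(71,212,260): 71+212 > 260 → valid
(130,347,440): 130+347 > 440 → valid
(142,156,304): 142+156 ≤ 304 → not valid
(43,103,131): 43+103 > 131 → valid
4 of the 8 triples form a triangle.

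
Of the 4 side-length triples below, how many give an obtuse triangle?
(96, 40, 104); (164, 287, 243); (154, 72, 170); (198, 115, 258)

1

(96,40,104): 40²+96² = 10816 = 104² → right
(164,287,243): 164²+243² = 85945 > 82369 = 287² → acute
(154,72,170): 72²+154² = 28900 = 170² → right
(198,115,258): 115²+198² = 52429 < 66564 = 258² → obtuse
1 of the 4 is obtuse.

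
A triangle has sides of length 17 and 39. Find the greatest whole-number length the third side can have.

The third side must be strictly less than 17 + 39 = 56.
The largest integer below 56 is 55.

55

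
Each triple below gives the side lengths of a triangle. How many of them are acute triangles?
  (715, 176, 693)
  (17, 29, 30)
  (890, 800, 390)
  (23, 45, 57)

(715,176,693): 176²+693² = 511225 = 715² → right
(17,29,30): 17²+29² = 1130 > 900 = 30² → acute
(890,800,390): 390²+800² = 792100 = 890² → right
(23,45,57): 23²+45² = 2554 < 3249 = 57² → obtuse
1 of the 4 is acute.

1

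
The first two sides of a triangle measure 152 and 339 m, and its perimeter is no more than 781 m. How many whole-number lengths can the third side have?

103

Triangle inequality: 187 < x < 491. Perimeter ≤ 781 gives x ≤ 781 − 152 − 339 = 290.
So 187 < x ≤ 290; integers 188 through 290: 103 values.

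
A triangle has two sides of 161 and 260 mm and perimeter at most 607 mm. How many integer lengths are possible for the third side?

87

Triangle inequality: 99 < x < 421. Perimeter ≤ 607 gives x ≤ 607 − 161 − 260 = 186.
So 99 < x ≤ 186; integers 100 through 186: 87 values.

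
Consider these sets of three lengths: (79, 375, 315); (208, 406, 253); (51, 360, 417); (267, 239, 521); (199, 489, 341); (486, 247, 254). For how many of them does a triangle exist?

(79,315,375): 79+315 > 375 → valid
(208,253,406): 208+253 > 406 → valid
(51,360,417): 51+360 ≤ 417 → not valid
(239,267,521): 239+267 ≤ 521 → not valid
(199,341,489): 199+341 > 489 → valid
(247,254,486): 247+254 > 486 → valid
4 of the 6 triples form a triangle.

4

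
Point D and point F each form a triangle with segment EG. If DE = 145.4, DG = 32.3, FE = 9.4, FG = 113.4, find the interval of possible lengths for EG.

From triangle DEG: |145.4 − 32.3| < EG < 145.4 + 32.3, i.e. 113.1 < EG < 177.7.
From triangle FEG: 104.0 < EG < 122.8.
Both must hold, so EG lies in the intersection.

113.1 < EG < 122.8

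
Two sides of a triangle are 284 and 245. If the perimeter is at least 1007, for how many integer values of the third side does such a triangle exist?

Triangle inequality: 39 < x < 529. Perimeter ≥ 1007 gives x ≥ 1007 − 284 − 245 = 478.
So 478 ≤ x < 529; integers 478 through 528: 51 values.

51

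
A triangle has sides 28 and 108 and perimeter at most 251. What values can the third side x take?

Triangle inequality alone gives 80 < x < 136.
The perimeter condition gives x ≤ 251 − 28 − 108 = 115.
Intersecting the two: 80 < x ≤ 115.

80 < x ≤ 115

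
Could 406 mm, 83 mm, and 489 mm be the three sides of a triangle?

No

The two shorter sides sum to 489, exactly equal to the longest side 489.
That gives only a degenerate (flat) triangle — the inequality must be strict.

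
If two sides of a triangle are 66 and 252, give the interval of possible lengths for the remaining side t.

By the triangle inequality, t must be less than 66 + 252 = 318 and greater than |66 − 252| = 186.

186 < t < 318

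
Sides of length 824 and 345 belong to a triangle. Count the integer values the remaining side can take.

The third side lies in the open interval (479, 1169).
Integers from 480 to 1168 inclusive: 1168 − 480 + 1 = 689.

689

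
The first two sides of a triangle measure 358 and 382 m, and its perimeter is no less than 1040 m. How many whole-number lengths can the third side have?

440

Triangle inequality: 24 < x < 740. Perimeter ≥ 1040 gives x ≥ 1040 − 358 − 382 = 300.
So 300 ≤ x < 740; integers 300 through 739: 440 values.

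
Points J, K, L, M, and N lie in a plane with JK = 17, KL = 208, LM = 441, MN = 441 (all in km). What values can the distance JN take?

The maximum is all hops collinear in one direction: 17 + 208 + 441 + 441 = 1107.
The longest hop is 441; the others sum to 666. Since 441 ≤ 666, the path can fold back on itself completely, so the minimum distance is 0.

0 ≤ JN ≤ 1107 km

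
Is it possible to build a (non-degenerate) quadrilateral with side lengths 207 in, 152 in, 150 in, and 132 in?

Yes

A quadrilateral exists iff every side is shorter than the sum of the others — equivalently, the longest side is less than the sum of the rest.
Longest side 207 < 434 (sum of the remaining 3), so yes.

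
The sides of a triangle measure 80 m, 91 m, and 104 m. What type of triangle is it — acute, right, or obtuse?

Compare the square of the longest side to the sum of squares of the other two: 80² + 91² = 14681 > 10816 = 104².

acute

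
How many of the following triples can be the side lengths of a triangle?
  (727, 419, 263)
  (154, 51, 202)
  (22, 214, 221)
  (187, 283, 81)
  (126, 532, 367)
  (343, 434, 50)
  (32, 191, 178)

3

(263,419,727): 263+419 ≤ 727 → not valid
(51,154,202): 51+154 > 202 → valid
(22,214,221): 22+214 > 221 → valid
(81,187,283): 81+187 ≤ 283 → not valid
(126,367,532): 126+367 ≤ 532 → not valid
(50,343,434): 50+343 ≤ 434 → not valid
(32,178,191): 32+178 > 191 → valid
3 of the 7 triples form a triangle.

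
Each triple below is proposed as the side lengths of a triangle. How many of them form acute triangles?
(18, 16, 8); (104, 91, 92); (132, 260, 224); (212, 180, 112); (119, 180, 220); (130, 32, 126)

1

(18,16,8): 8²+16² = 320 < 324 = 18² → obtuse
(104,91,92): 91²+92² = 16745 > 10816 = 104² → acute
(132,260,224): 132²+224² = 67600 = 260² → right
(212,180,112): 112²+180² = 44944 = 212² → right
(119,180,220): 119²+180² = 46561 < 48400 = 220² → obtuse
(130,32,126): 32²+126² = 16900 = 130² → right
1 of the 6 is acute.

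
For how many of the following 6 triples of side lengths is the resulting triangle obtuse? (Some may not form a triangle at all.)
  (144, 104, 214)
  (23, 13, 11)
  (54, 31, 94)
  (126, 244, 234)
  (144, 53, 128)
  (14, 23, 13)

(144,104,214): 104²+144² = 31552 < 45796 = 214² → obtuse
(23,13,11): 11²+13² = 290 < 529 = 23² → obtuse
(54,31,94): 31+54 ≤ 94, not a triangle
(126,244,234): 126²+234² = 70632 > 59536 = 244² → acute
(144,53,128): 53²+128² = 19193 < 20736 = 144² → obtuse
(14,23,13): 13²+14² = 365 < 529 = 23² → obtuse
4 of the 6 are obtuse.

4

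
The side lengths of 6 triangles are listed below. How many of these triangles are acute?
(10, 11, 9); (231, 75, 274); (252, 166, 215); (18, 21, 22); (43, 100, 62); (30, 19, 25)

(10,11,9): 9²+10² = 181 > 121 = 11² → acute
(231,75,274): 75²+231² = 58986 < 75076 = 274² → obtuse
(252,166,215): 166²+215² = 73781 > 63504 = 252² → acute
(18,21,22): 18²+21² = 765 > 484 = 22² → acute
(43,100,62): 43²+62² = 5693 < 10000 = 100² → obtuse
(30,19,25): 19²+25² = 986 > 900 = 30² → acute
4 of the 6 are acute.

4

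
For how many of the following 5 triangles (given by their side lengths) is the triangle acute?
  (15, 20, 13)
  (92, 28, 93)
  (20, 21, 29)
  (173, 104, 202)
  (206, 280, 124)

1

(15,20,13): 13²+15² = 394 < 400 = 20² → obtuse
(92,28,93): 28²+92² = 9248 > 8649 = 93² → acute
(20,21,29): 20²+21² = 841 = 29² → right
(173,104,202): 104²+173² = 40745 < 40804 = 202² → obtuse
(206,280,124): 124²+206² = 57812 < 78400 = 280² → obtuse
1 of the 5 is acute.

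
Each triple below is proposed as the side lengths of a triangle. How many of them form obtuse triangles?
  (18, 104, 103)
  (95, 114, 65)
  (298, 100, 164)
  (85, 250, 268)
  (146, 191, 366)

(18,104,103): 18²+103² = 10933 > 10816 = 104² → acute
(95,114,65): 65²+95² = 13250 > 12996 = 114² → acute
(298,100,164): 100+164 ≤ 298, not a triangle
(85,250,268): 85²+250² = 69725 < 71824 = 268² → obtuse
(146,191,366): 146+191 ≤ 366, not a triangle
1 of the 5 is obtuse.

1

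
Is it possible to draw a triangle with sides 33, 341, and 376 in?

No

The longest side is 376, but the other two sum to only 374.
374 < 376, so the triangle inequality fails.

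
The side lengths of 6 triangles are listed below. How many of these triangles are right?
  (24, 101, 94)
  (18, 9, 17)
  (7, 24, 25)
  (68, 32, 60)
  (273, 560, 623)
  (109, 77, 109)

(24,101,94): 24²+94² = 9412 < 10201 = 101² → obtuse
(18,9,17): 9²+17² = 370 > 324 = 18² → acute
(7,24,25): 7²+24² = 625 = 25² → right
(68,32,60): 32²+60² = 4624 = 68² → right
(273,560,623): 273²+560² = 388129 = 623² → right
(109,77,109): 77²+109² = 17810 > 11881 = 109² → acute
3 of the 6 are right.

3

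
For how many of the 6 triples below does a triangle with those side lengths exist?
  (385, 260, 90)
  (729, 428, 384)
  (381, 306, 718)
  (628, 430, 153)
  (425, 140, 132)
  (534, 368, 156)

(90,260,385): 90+260 ≤ 385 → not valid
(384,428,729): 384+428 > 729 → valid
(306,381,718): 306+381 ≤ 718 → not valid
(153,430,628): 153+430 ≤ 628 → not valid
(132,140,425): 132+140 ≤ 425 → not valid
(156,368,534): 156+368 ≤ 534 → not valid
1 of the 6 triples forms a triangle.

1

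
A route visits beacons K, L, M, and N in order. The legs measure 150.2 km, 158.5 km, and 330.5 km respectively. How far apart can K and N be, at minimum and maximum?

21.8 ≤ KN ≤ 639.2 km

The maximum is all hops collinear in one direction: 150.2 + 158.5 + 330.5 = 639.2.
The longest hop is 330.5; the others sum to 308.7. Folding the others back against it leaves at least 330.5 − 308.7 = 21.8.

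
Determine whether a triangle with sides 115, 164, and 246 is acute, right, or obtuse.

Compare the square of the longest side to the sum of squares of the other two: 115² + 164² = 40121 < 60516 = 246².

obtuse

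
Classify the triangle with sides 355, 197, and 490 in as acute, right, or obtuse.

Compare the square of the longest side to the sum of squares of the other two: 197² + 355² = 164834 < 240100 = 490².

obtuse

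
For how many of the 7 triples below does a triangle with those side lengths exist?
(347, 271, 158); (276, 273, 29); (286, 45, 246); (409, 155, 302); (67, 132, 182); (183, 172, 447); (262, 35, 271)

(158,271,347): 158+271 > 347 → valid
(29,273,276): 29+273 > 276 → valid
(45,246,286): 45+246 > 286 → valid
(155,302,409): 155+302 > 409 → valid
(67,132,182): 67+132 > 182 → valid
(172,183,447): 172+183 ≤ 447 → not valid
(35,262,271): 35+262 > 271 → valid
6 of the 7 triples form a triangle.

6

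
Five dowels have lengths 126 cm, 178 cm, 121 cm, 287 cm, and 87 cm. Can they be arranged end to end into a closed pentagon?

Yes

A pentagon exists iff every side is shorter than the sum of the others — equivalently, the longest side is less than the sum of the rest.
Longest side 287 < 512 (sum of the remaining 4), so yes.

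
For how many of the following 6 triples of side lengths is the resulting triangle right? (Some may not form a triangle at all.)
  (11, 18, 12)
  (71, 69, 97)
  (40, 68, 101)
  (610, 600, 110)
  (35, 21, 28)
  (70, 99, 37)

(11,18,12): 11²+12² = 265 < 324 = 18² → obtuse
(71,69,97): 69²+71² = 9802 > 9409 = 97² → acute
(40,68,101): 40²+68² = 6224 < 10201 = 101² → obtuse
(610,600,110): 110²+600² = 372100 = 610² → right
(35,21,28): 21²+28² = 1225 = 35² → right
(70,99,37): 37²+70² = 6269 < 9801 = 99² → obtuse
2 of the 6 are right.

2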